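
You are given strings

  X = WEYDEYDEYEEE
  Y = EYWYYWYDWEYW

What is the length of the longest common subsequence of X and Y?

Taking W (X #1, Y #3); then Y (X #3, Y #5); then Y (X #6, Y #7); then D (X #7, Y #8); then E (X #8, Y #10); then Y (X #9, Y #11) gives a common subsequence of length 6. Since dp[12][12] = 6, nothing longer is possible.

6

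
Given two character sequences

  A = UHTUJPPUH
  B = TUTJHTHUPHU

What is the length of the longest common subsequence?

6

Match U (A #1, B #2) → H (A #2, B #5) → T (A #3, B #6) → U (A #4, B #8) → P (A #6, B #9) → U (A #8, B #11) — 6 characters in the same relative order in both. Since dp[9][11] = 6, nothing longer is possible.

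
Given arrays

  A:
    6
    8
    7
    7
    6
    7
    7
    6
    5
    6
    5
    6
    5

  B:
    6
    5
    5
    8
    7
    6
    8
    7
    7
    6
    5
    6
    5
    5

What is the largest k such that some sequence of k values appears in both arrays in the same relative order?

11

Match 6 at A[1]=B[1], then 8 at A[2]=B[4], then 7 at A[4]=B[5], then 6 at A[5]=B[6], then 7 at A[6]=B[8], then 7 at A[7]=B[9], then 6 at A[8]=B[10], then 5 at A[9]=B[11], then 6 at A[10]=B[12], then 5 at A[11]=B[13], then 5 at A[13]=B[14] — 11 values in the same relative order in both. dp[13][14] = 11 confirms this is the maximum.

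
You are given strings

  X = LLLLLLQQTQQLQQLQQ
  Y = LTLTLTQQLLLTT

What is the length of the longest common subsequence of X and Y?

8

Pick L at X[1]=Y[1], L at X[2]=Y[3], L at X[6]=Y[5], T at X[9]=Y[6], Q at X[10]=Y[7], Q at X[11]=Y[8], L at X[12]=Y[10], L at X[15]=Y[11]; all 8 characters appear in both, in order. dp[17][13] = 8 confirms this is the maximum.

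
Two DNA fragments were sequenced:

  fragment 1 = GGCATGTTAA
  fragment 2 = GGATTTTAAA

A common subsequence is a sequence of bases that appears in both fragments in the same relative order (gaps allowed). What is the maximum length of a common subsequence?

Pick G [1,1]; then G [2,2]; then A [4,3]; then T [5,5]; then T [7,6]; then T [8,7]; then A [9,9]; then A [10,10]; all 8 bases appear in both, in order. dp[10][10] = 8 confirms this is the maximum.

8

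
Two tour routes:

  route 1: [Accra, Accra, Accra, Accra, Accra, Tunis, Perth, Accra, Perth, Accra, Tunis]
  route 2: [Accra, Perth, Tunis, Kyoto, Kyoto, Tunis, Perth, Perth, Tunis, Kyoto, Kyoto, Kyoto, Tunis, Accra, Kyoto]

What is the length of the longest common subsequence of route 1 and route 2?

Pick Accra [1,1]; then Tunis [6,6]; then Perth [7,7]; then Perth [9,8]; then Accra [10,14]; all 5 stops appear in both, in order. The LCS DP gives dp[11][15] = 5, so this is optimal.

5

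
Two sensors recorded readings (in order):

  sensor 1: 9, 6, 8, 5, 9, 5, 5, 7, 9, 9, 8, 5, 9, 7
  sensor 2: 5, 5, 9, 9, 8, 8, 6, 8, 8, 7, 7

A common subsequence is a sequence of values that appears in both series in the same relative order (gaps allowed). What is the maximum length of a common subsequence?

Match 5 at sensor 1[6]=sensor 2[1] → 5 at sensor 1[7]=sensor 2[2] → 9 at sensor 1[9]=sensor 2[3] → 9 at sensor 1[10]=sensor 2[4] → 8 at sensor 1[11]=sensor 2[9] → 7 at sensor 1[14]=sensor 2[11] — 6 values in the same relative order in both. dp[14][11] = 6 confirms this is the maximum.

6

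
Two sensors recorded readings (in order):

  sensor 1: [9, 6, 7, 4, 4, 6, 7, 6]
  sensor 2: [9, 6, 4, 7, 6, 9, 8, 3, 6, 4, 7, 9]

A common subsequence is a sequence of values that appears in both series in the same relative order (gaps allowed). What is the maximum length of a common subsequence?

5

Pick 9 (sensor 1 #1, sensor 2 #1), then 6 (sensor 1 #2, sensor 2 #2), then 7 (sensor 1 #3, sensor 2 #4), then 4 (sensor 1 #5, sensor 2 #10), then 7 (sensor 1 #7, sensor 2 #11); all 5 values appear in both, in order, and the DP table's final entry dp[8][12] is also 5, so no common subsequence is longer.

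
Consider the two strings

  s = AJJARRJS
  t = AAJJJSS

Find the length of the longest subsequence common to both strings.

Let dp[i][j] be the LCS length of the first i characters of s and the first j characters of t. dp[i][j] = dp[i-1][j-1]+1 when the i-th and j-th characters match, else max(dp[i-1][j], dp[i][j-1]).
    ·  A  A  J  J  J  S  S
 ·  0  0  0  0  0  0  0  0
 A  0  1  1  1  1  1  1  1
 J  0  1  1  2  2  2  2  2
 J  0  1  1  2  3  3  3  3
 A  0  1  2  2  3  3  3  3
 R  0  1  2  2  3  3  3  3
 R  0  1  2  2  3  3  3  3
 J  0  1  2  3  3  4  4  4
 S  0  1  2  3  3  4  5  5
dp[8][7] = 5. One LCS (by backtracking along matches): AJJJS.

5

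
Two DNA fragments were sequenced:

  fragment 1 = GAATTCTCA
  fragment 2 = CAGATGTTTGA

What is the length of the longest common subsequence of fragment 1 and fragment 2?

6

Let dp[i][j] be the LCS length of the first i bases of fragment 1 and the first j bases of fragment 2. dp[i][j] = dp[i-1][j-1]+1 when the i-th and j-th bases match, else max(dp[i-1][j], dp[i][j-1]).
    ·  C  A  G  A  T  G  T  T  T  G  A
 ·  0  0  0  0  0  0  0  0  0  0  0  0
 G  0  0  0  1  1  1  1  1  1  1  1  1
 A  0  0  1  1  2  2  2  2  2  2  2  2
 A  0  0  1  1  2  2  2  2  2  2  2  3
 T  0  0  1  1  2  3  3  3  3  3  3  3
 T  0  0  1  1  2  3  3  4  4  4  4  4
 C  0  1  1  1  2  3  3  4  4  4  4  4
 T  0  1  1  1  2  3  3  4  5  5  5  5
 C  0  1  1  1  2  3  3  4  5  5  5  5
 A  0  1  2  2  2  3  3  4  5  5  5  6
dp[9][11] = 6. One LCS (by backtracking along matches): GATTTA.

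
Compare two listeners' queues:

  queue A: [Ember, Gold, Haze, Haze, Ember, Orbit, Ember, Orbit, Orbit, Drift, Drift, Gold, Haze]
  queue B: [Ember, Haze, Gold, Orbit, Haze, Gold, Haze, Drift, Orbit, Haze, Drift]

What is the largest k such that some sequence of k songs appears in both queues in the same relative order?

One common subsequence of length 6: Ember (queue A #1, queue B #1), Gold (queue A #2, queue B #3), Haze (queue A #3, queue B #5), Haze (queue A #4, queue B #7), Orbit (queue A #6, queue B #9), Drift (queue A #11, queue B #11). Since dp[13][11] = 6, nothing longer is possible.

6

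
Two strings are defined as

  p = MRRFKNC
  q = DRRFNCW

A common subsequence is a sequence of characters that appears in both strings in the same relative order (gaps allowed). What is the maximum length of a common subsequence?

Let dp[i][j] be the LCS length of the first i characters of p and the first j characters of q. dp[i][j] = dp[i-1][j-1]+1 when the i-th and j-th characters match, else max(dp[i-1][j], dp[i][j-1]).
    ·  D  R  R  F  N  C  W
 ·  0  0  0  0  0  0  0  0
 M  0  0  0  0  0  0  0  0
 R  0  0  1  1  1  1  1  1
 R  0  0  1  2  2  2  2  2
 F  0  0  1  2  3  3  3  3
 K  0  0  1  2  3  3  3  3
 N  0  0  1  2  3  4  4  4
 C  0  0  1  2  3  4  5  5
dp[7][7] = 5. One LCS (by backtracking along matches): RRFNC.

5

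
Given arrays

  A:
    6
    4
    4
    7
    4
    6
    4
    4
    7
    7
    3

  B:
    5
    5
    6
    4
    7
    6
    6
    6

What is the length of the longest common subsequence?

4

Pick 6 (A #1, B #3), 4 (A #3, B #4), 7 (A #4, B #5), 6 (A #6, B #8); all 4 values appear in both, in order, and the DP table's final entry dp[11][8] is also 4, so no common subsequence is longer.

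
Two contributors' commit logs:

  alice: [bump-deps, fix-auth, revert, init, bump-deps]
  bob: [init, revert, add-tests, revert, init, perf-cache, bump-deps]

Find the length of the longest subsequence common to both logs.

Taking revert [3,4], init [4,5], bump-deps [5,7] gives a common subsequence of length 3. The LCS DP gives dp[5][7] = 3, so this is optimal.

3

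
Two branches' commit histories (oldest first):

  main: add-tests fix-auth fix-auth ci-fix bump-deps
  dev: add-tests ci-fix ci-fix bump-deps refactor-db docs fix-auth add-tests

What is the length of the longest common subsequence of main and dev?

3

One common subsequence of length 3: add-tests at main[1]=dev[1], then ci-fix at main[4]=dev[3], then bump-deps at main[5]=dev[4]. The LCS DP gives dp[5][8] = 3, so this is optimal.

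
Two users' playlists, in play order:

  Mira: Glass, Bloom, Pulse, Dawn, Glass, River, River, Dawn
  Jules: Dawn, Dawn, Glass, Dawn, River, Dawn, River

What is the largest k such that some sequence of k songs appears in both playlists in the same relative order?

Taking Glass at Mira[1]=Jules[3], Dawn at Mira[4]=Jules[4], River at Mira[6]=Jules[5], River at Mira[7]=Jules[7] gives a common subsequence of length 4. dp[8][7] = 4 confirms this is the maximum.

4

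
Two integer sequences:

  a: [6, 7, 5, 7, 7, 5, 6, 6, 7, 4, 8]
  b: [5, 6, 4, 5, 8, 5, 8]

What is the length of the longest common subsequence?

4

Pick 6 [1,2] → 5 [3,4] → 5 [6,6] → 8 [11,7]; all 4 values appear in both, in order, and the DP table's final entry dp[11][7] is also 4, so no common subsequence is longer.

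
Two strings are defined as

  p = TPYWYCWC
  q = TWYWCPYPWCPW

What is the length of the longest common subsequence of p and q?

Let dp[i][j] be the LCS length of the first i characters of p and the first j characters of q. dp[i][j] = dp[i-1][j-1]+1 when the i-th and j-th characters match, else max(dp[i-1][j], dp[i][j-1]).
    ·  T  W  Y  W  C  P  Y  P  W  C  P  W
 ·  0  0  0  0  0  0  0  0  0  0  0  0  0
 T  0  1  1  1  1  1  1  1  1  1  1  1  1
 P  0  1  1  1  1  1  2  2  2  2  2  2  2
 Y  0  1  1  2  2  2  2  3  3  3  3  3  3
 W  0  1  2  2  3  3  3  3  3  4  4  4  4
 Y  0  1  2  3  3  3  3  4  4  4  4  4  4
 C  0  1  2  3  3  4  4  4  4  4  5  5  5
 W  0  1  2  3  4  4  4  4  4  5  5  5  6
 C  0  1  2  3  4  5  5  5  5  5  6  6  6
dp[8][12] = 6. One LCS (by backtracking along matches): TPYWCW.

6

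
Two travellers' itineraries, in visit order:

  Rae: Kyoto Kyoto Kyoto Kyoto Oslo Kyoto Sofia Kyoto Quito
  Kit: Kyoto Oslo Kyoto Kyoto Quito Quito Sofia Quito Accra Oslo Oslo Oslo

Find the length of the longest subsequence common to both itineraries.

5

Taking Kyoto (Rae #1, Kit #1); then Kyoto (Rae #2, Kit #3); then Kyoto (Rae #3, Kit #4); then Sofia (Rae #7, Kit #7); then Quito (Rae #9, Kit #8) gives a common subsequence of length 5. The LCS DP gives dp[9][12] = 5, so this is optimal.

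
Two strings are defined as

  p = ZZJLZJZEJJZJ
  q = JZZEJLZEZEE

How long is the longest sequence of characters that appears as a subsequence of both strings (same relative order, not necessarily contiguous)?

Match Z (p #1, q #2) → Z (p #2, q #3) → J (p #3, q #5) → L (p #4, q #6) → Z (p #5, q #7) → Z (p #7, q #9) → E (p #8, q #11) — 7 characters in the same relative order in both. The LCS DP gives dp[12][11] = 7, so this is optimal.

7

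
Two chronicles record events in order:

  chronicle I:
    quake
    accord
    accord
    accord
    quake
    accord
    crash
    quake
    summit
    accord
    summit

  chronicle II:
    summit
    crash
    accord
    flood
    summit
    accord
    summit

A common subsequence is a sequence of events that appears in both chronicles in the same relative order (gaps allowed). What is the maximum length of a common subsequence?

4

Taking accord (chronicle I #2, chronicle II #3) → summit (chronicle I #9, chronicle II #5) → accord (chronicle I #10, chronicle II #6) → summit (chronicle I #11, chronicle II #7) gives a common subsequence of length 4. Since dp[11][7] = 4, nothing longer is possible.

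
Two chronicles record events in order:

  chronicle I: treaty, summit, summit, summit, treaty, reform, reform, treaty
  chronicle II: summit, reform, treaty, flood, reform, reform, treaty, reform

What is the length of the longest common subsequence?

5

Pick summit (chronicle I #2, chronicle II #1), treaty (chronicle I #5, chronicle II #3), reform (chronicle I #6, chronicle II #5), reform (chronicle I #7, chronicle II #6), treaty (chronicle I #8, chronicle II #7); all 5 events appear in both, in order. The LCS DP gives dp[8][8] = 5, so this is optimal.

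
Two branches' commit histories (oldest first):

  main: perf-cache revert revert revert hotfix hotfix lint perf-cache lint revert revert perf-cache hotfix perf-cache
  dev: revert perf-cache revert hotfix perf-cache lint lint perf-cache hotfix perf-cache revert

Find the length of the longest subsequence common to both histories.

One common subsequence of length 8: perf-cache at main[1]=dev[2] → revert at main[4]=dev[3] → hotfix at main[5]=dev[4] → lint at main[7]=dev[6] → lint at main[9]=dev[7] → perf-cache at main[12]=dev[8] → hotfix at main[13]=dev[9] → perf-cache at main[14]=dev[10]. The LCS DP gives dp[14][11] = 8, so this is optimal.

8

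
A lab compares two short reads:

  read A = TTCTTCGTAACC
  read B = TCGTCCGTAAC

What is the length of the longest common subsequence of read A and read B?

Pick T at read A[1]=read B[1] → T at read A[2]=read B[4] → C at read A[3]=read B[5] → C at read A[6]=read B[6] → G at read A[7]=read B[7] → T at read A[8]=read B[8] → A at read A[9]=read B[9] → A at read A[10]=read B[10] → C at read A[12]=read B[11]; all 9 bases appear in both, in order. The LCS DP gives dp[12][11] = 9, so this is optimal.

9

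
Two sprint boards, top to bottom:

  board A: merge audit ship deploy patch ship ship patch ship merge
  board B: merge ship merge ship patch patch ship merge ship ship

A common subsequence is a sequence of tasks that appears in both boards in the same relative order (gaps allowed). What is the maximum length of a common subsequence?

Pick merge at board A[1]=board B[3]; then ship at board A[3]=board B[4]; then patch at board A[5]=board B[6]; then ship at board A[6]=board B[7]; then ship at board A[7]=board B[9]; then ship at board A[9]=board B[10]; all 6 tasks appear in both, in order. The LCS DP gives dp[10][10] = 6, so this is optimal.

6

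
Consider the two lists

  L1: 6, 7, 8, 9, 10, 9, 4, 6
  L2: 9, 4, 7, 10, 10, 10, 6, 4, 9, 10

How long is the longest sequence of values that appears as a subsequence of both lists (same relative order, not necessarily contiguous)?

3

Pick 6 (L1 #1, L2 #7), 9 (L1 #4, L2 #9), 10 (L1 #5, L2 #10); all 3 values appear in both, in order. The LCS DP gives dp[8][10] = 3, so this is optimal.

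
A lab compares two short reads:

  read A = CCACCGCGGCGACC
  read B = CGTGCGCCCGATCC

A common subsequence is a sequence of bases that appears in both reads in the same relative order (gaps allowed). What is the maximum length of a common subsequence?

9

Match C at read A[1]=read B[1], then C at read A[2]=read B[5], then C at read A[5]=read B[7], then C at read A[7]=read B[8], then C at read A[10]=read B[9], then G at read A[11]=read B[10], then A at read A[12]=read B[11], then C at read A[13]=read B[13], then C at read A[14]=read B[14] — 9 bases in the same relative order in both. Since dp[14][14] = 9, nothing longer is possible.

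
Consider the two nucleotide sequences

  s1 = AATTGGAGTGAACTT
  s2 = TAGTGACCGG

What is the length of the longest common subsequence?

One common subsequence of length 7: T [4,1], then A [7,2], then G [8,3], then T [9,4], then G [10,5], then A [11,6], then C [13,8]. The LCS DP gives dp[15][10] = 7, so this is optimal.

7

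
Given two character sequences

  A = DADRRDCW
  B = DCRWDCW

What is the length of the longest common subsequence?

5

Taking D (A #1, B #1), then R (A #4, B #3), then D (A #6, B #5), then C (A #7, B #6), then W (A #8, B #7) gives a common subsequence of length 5. dp[8][7] = 5 confirms this is the maximum.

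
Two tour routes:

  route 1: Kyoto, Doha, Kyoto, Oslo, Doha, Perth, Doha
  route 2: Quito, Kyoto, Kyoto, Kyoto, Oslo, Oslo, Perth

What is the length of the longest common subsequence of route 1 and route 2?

One common subsequence of length 4: Kyoto [1,3], Kyoto [3,4], Oslo [4,6], Perth [6,7], and the DP table's final entry dp[7][7] is also 4, so no common subsequence is longer.

4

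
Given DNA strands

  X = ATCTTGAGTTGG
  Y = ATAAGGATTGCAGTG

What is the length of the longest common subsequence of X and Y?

Taking A (X #1, Y #1); then T (X #2, Y #2); then T (X #4, Y #8); then T (X #5, Y #9); then G (X #6, Y #10); then A (X #7, Y #12); then G (X #8, Y #13); then T (X #10, Y #14); then G (X #12, Y #15) gives a common subsequence of length 9, and the DP table's final entry dp[12][15] is also 9, so no common subsequence is longer.

9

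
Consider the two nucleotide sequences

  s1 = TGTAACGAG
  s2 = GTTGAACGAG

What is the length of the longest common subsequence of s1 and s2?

8

Pick T at s1[1]=s2[3]; then G at s1[2]=s2[4]; then A at s1[4]=s2[5]; then A at s1[5]=s2[6]; then C at s1[6]=s2[7]; then G at s1[7]=s2[8]; then A at s1[8]=s2[9]; then G at s1[9]=s2[10]; all 8 bases appear in both, in order. dp[9][10] = 8 confirms this is the maximum.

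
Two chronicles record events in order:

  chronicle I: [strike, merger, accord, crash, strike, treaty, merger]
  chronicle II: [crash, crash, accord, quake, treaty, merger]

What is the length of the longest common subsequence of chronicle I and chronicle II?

3

Pick accord (chronicle I #3, chronicle II #3), then treaty (chronicle I #6, chronicle II #5), then merger (chronicle I #7, chronicle II #6); all 3 events appear in both, in order. The LCS DP gives dp[7][6] = 3, so this is optimal.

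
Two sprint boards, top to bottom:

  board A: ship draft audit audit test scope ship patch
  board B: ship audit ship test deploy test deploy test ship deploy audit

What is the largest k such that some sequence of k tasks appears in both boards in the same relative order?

4

Pick ship (board A #1, board B #1), audit (board A #3, board B #2), test (board A #5, board B #8), ship (board A #7, board B #9); all 4 tasks appear in both, in order. dp[8][11] = 4 confirms this is the maximum.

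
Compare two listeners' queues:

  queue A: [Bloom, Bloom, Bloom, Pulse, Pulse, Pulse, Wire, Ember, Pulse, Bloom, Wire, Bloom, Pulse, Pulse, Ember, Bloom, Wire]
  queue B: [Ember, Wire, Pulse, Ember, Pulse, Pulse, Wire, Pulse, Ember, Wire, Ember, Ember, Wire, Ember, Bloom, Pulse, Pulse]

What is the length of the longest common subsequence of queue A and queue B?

Pick Pulse at queue A[4]=queue B[5]; then Pulse at queue A[5]=queue B[6]; then Pulse at queue A[6]=queue B[8]; then Wire at queue A[7]=queue B[10]; then Ember at queue A[8]=queue B[12]; then Wire at queue A[11]=queue B[13]; then Bloom at queue A[12]=queue B[15]; then Pulse at queue A[13]=queue B[16]; then Pulse at queue A[14]=queue B[17]; all 9 songs appear in both, in order. The LCS DP gives dp[17][17] = 9, so this is optimal.

9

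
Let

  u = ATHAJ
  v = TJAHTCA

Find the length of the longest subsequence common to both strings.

3

Match A at u[1]=v[3], T at u[2]=v[5], A at u[4]=v[7] — 3 characters in the same relative order in both. The LCS DP gives dp[5][7] = 3, so this is optimal.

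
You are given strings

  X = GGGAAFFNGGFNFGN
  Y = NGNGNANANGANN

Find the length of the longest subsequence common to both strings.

Pick G (X #1, Y #2) → G (X #2, Y #4) → A (X #4, Y #6) → A (X #5, Y #8) → N (X #8, Y #9) → G (X #9, Y #10) → N (X #12, Y #12) → N (X #15, Y #13); all 8 characters appear in both, in order, and the DP table's final entry dp[15][13] is also 8, so no common subsequence is longer.

8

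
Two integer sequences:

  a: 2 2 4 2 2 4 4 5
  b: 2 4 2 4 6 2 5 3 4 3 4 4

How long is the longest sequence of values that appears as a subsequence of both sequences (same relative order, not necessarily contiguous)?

6

Taking 2 (a #1, b #1); then 2 (a #2, b #3); then 4 (a #3, b #4); then 2 (a #4, b #6); then 4 (a #6, b #11); then 4 (a #7, b #12) gives a common subsequence of length 6. The LCS DP gives dp[8][12] = 6, so this is optimal.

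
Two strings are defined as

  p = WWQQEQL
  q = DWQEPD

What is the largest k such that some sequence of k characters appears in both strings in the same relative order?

3

Pick W [2,2] → Q [4,3] → E [5,4]; all 3 characters appear in both, in order. Since dp[7][6] = 3, nothing longer is possible.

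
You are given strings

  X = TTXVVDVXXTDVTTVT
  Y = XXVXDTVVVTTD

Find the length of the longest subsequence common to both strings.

Pick X (X #3, Y #2) → V (X #4, Y #3) → V (X #5, Y #7) → V (X #7, Y #8) → V (X #12, Y #9) → T (X #13, Y #10) → T (X #14, Y #11); all 7 characters appear in both, in order. The LCS DP gives dp[16][12] = 7, so this is optimal.

7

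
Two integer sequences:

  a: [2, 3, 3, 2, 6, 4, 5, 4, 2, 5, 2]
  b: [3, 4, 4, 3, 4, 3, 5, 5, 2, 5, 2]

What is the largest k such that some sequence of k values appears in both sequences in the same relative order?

7

Let dp[i][j] be the LCS length of the first i values of a and the first j values of b. dp[i][j] = dp[i-1][j-1]+1 when the i-th and j-th values match, else max(dp[i-1][j], dp[i][j-1]).
    ·  3  4  4  3  4  3  5  5  2  5  2
 ·  0  0  0  0  0  0  0  0  0  0  0  0
 2  0  0  0  0  0  0  0  0  0  1  1  1
 3  0  1  1  1  1  1  1  1  1  1  1  1
 3  0  1  1  1  2  2  2  2  2  2  2  2
 2  0  1  1  1  2  2  2  2  2  3  3  3
 6  0  1  1  1  2  2  2  2  2  3  3  3
 4  0  1  2  2  2  3  3  3  3  3  3  3
 5  0  1  2  2  2  3  3  4  4  4  4  4
 4  0  1  2  3  3  3  3  4  4  4  4  4
 2  0  1  2  3  3  3  3  4  4  5  5  5
 5  0  1  2  3  3  3  3  4  5  5  6  6
 2  0  1  2  3  3  3  3  4  5  6  6  7
dp[11][11] = 7. One LCS (by backtracking along matches): 3, 3, 4, 5, 2, 5, 2.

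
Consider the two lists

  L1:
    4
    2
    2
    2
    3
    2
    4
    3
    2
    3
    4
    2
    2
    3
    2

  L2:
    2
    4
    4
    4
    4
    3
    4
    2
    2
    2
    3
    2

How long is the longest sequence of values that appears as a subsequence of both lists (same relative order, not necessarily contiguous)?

8

Match 4 (L1 #1, L2 #5); then 3 (L1 #5, L2 #6); then 4 (L1 #7, L2 #7); then 2 (L1 #9, L2 #8); then 2 (L1 #12, L2 #9); then 2 (L1 #13, L2 #10); then 3 (L1 #14, L2 #11); then 2 (L1 #15, L2 #12) — 8 values in the same relative order in both, and the DP table's final entry dp[15][12] is also 8, so no common subsequence is longer.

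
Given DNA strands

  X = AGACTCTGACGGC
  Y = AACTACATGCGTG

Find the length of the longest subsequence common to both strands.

One common subsequence of length 10: A at X[1]=Y[1]; then A at X[3]=Y[2]; then C at X[4]=Y[3]; then T at X[5]=Y[4]; then C at X[6]=Y[6]; then T at X[7]=Y[8]; then G at X[8]=Y[9]; then C at X[10]=Y[10]; then G at X[11]=Y[11]; then G at X[12]=Y[13]. The LCS DP gives dp[13][13] = 10, so this is optimal.

10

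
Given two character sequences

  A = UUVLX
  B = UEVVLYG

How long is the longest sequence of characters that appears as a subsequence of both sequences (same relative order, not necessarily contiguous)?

Let dp[i][j] be the LCS length of the first i characters of A and the first j characters of B. dp[i][j] = dp[i-1][j-1]+1 when the i-th and j-th characters match, else max(dp[i-1][j], dp[i][j-1]).
    ·  U  E  V  V  L  Y  G
 ·  0  0  0  0  0  0  0  0
 U  0  1  1  1  1  1  1  1
 U  0  1  1  1  1  1  1  1
 V  0  1  1  2  2  2  2  2
 L  0  1  1  2  2  3  3  3
 X  0  1  1  2  2  3  3  3
dp[5][7] = 3. One LCS (by backtracking along matches): UVL.

3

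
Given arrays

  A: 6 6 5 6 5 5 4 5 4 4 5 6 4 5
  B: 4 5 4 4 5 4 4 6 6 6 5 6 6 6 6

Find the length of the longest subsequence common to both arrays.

7

Taking 5 [3,2], then 4 [7,4], then 5 [8,5], then 4 [9,6], then 4 [10,7], then 5 [11,11], then 6 [12,15] gives a common subsequence of length 7. The LCS DP gives dp[14][15] = 7, so this is optimal.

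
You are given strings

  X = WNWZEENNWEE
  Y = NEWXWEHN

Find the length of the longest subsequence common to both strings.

4

Taking W at X[1]=Y[3], then W at X[3]=Y[5], then E at X[5]=Y[6], then N at X[8]=Y[8] gives a common subsequence of length 4, and the DP table's final entry dp[11][8] is also 4, so no common subsequence is longer.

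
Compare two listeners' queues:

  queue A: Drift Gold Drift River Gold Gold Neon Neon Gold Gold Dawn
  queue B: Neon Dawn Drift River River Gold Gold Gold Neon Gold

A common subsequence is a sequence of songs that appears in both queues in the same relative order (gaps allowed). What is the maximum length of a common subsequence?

Match Drift at queue A[1]=queue B[3], then Gold at queue A[2]=queue B[6], then Gold at queue A[5]=queue B[7], then Gold at queue A[6]=queue B[8], then Neon at queue A[8]=queue B[9], then Gold at queue A[10]=queue B[10] — 6 songs in the same relative order in both. Since dp[11][10] = 6, nothing longer is possible.

6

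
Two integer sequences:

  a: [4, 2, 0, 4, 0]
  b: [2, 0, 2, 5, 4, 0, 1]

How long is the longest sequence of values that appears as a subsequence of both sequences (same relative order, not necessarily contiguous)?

Pick 2 [2,1] → 0 [3,2] → 4 [4,5] → 0 [5,6]; all 4 values appear in both, in order, and the DP table's final entry dp[5][7] is also 4, so no common subsequence is longer.

4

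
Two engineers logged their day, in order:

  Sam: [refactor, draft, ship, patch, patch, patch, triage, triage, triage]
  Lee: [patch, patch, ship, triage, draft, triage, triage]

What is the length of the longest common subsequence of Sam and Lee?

5

Pick patch at Sam[4]=Lee[1] → patch at Sam[5]=Lee[2] → triage at Sam[7]=Lee[4] → triage at Sam[8]=Lee[6] → triage at Sam[9]=Lee[7]; all 5 tasks appear in both, in order, and the DP table's final entry dp[9][7] is also 5, so no common subsequence is longer.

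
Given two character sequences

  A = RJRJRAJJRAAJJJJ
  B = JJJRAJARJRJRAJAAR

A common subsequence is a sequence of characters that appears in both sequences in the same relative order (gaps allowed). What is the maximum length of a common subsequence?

Pick R (A #1, B #8), then J (A #2, B #9), then R (A #3, B #10), then J (A #4, B #11), then R (A #5, B #12), then A (A #6, B #13), then J (A #8, B #14), then A (A #10, B #15), then A (A #11, B #16); all 9 characters appear in both, in order. dp[15][17] = 9 confirms this is the maximum.

9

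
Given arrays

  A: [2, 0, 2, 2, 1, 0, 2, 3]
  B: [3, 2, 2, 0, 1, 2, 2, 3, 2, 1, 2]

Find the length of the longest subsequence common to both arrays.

6

Let dp[i][j] be the LCS length of the first i values of A and the first j values of B. dp[i][j] = dp[i-1][j-1]+1 when the i-th and j-th values match, else max(dp[i-1][j], dp[i][j-1]).
    ·  3  2  2  0  1  2  2  3  2  1  2
 ·  0  0  0  0  0  0  0  0  0  0  0  0
 2  0  0  1  1  1  1  1  1  1  1  1  1
 0  0  0  1  1  2  2  2  2  2  2  2  2
 2  0  0  1  2  2  2  3  3  3  3  3  3
 2  0  0  1  2  2  2  3  4  4  4  4  4
 1  0  0  1  2  2  3  3  4  4  4  5  5
 0  0  0  1  2  3  3  3  4  4  4  5  5
 2  0  0  1  2  3  3  4  4  4  5  5  6
 3  0  1  1  2  3  3  4  4  5  5  5  6
dp[8][11] = 6. One LCS (by backtracking along matches): 2, 0, 2, 2, 1, 2.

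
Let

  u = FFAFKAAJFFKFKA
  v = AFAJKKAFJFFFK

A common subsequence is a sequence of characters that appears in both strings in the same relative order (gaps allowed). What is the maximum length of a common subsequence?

Match F [2,2], then A [3,3], then K [5,6], then A [6,7], then J [8,9], then F [9,10], then F [10,11], then F [12,12], then K [13,13] — 9 characters in the same relative order in both. dp[14][13] = 9 confirms this is the maximum.

9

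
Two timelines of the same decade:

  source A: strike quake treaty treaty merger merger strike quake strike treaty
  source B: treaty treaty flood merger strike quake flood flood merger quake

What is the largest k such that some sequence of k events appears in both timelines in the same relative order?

Match treaty (source A #3, source B #1); then treaty (source A #4, source B #2); then merger (source A #5, source B #4); then merger (source A #6, source B #9); then quake (source A #8, source B #10) — 5 events in the same relative order in both, and the DP table's final entry dp[10][10] is also 5, so no common subsequence is longer.

5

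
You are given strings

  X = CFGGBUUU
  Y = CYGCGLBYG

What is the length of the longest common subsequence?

Match C [1,1]; then G [3,3]; then G [4,5]; then B [5,7] — 4 characters in the same relative order in both. The LCS DP gives dp[8][9] = 4, so this is optimal.

4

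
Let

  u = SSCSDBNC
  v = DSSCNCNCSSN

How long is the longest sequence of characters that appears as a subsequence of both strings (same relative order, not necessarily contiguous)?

5

Let dp[i][j] be the LCS length of the first i characters of u and the first j characters of v. dp[i][j] = dp[i-1][j-1]+1 when the i-th and j-th characters match, else max(dp[i-1][j], dp[i][j-1]).
    ·  D  S  S  C  N  C  N  C  S  S  N
 ·  0  0  0  0  0  0  0  0  0  0  0  0
 S  0  0  1  1  1  1  1  1  1  1  1  1
 S  0  0  1  2  2  2  2  2  2  2  2  2
 C  0  0  1  2  3  3  3  3  3  3  3  3
 S  0  0  1  2  3  3  3  3  3  4  4  4
 D  0  1  1  2  3  3  3  3  3  4  4  4
 B  0  1  1  2  3  3  3  3  3  4  4  4
 N  0  1  1  2  3  4  4  4  4  4  4  5
 C  0  1  1  2  3  4  5  5  5  5  5  5
dp[8][11] = 5. One LCS (by backtracking along matches): SSCSN.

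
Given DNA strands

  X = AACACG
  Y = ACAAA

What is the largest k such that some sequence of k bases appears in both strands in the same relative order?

3

Let dp[i][j] be the LCS length of the first i bases of X and the first j bases of Y. dp[i][j] = dp[i-1][j-1]+1 when the i-th and j-th bases match, else max(dp[i-1][j], dp[i][j-1]).
    ·  A  C  A  A  A
 ·  0  0  0  0  0  0
 A  0  1  1  1  1  1
 A  0  1  1  2  2  2
 C  0  1  2  2  2  2
 A  0  1  2  3  3  3
 C  0  1  2  3  3  3
 G  0  1  2  3  3  3
dp[6][5] = 3. One LCS (by backtracking along matches): AAA.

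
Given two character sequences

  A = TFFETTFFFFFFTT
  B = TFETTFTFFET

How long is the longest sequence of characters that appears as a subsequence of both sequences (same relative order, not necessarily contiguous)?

9

Taking T at A[1]=B[1] → F at A[3]=B[2] → E at A[4]=B[3] → T at A[5]=B[4] → T at A[6]=B[5] → F at A[7]=B[6] → F at A[8]=B[8] → F at A[9]=B[9] → T at A[14]=B[11] gives a common subsequence of length 9, and the DP table's final entry dp[14][11] is also 9, so no common subsequence is longer.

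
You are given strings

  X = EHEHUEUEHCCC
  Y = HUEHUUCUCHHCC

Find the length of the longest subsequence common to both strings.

Match H [2,1]; then E [3,3]; then H [4,4]; then U [5,6]; then U [7,8]; then H [9,11]; then C [11,12]; then C [12,13] — 8 characters in the same relative order in both. The LCS DP gives dp[12][13] = 8, so this is optimal.

8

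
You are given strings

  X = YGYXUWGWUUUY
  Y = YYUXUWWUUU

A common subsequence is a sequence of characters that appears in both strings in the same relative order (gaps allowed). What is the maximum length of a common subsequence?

Let dp[i][j] be the LCS length of the first i characters of X and the first j characters of Y. dp[i][j] = dp[i-1][j-1]+1 when the i-th and j-th characters match, else max(dp[i-1][j], dp[i][j-1]).
    ·  Y  Y  U  X  U  W  W  U  U  U
 ·  0  0  0  0  0  0  0  0  0  0  0
 Y  0  1  1  1  1  1  1  1  1  1  1
 G  0  1  1  1  1  1  1  1  1  1  1
 Y  0  1  2  2  2  2  2  2  2  2  2
 X  0  1  2  2  3  3  3  3  3  3  3
 U  0  1  2  3  3  4  4  4  4  4  4
 W  0  1  2  3  3  4  5  5  5  5  5
 G  0  1  2  3  3  4  5  5  5  5  5
 W  0  1  2  3  3  4  5  6  6  6  6
 U  0  1  2  3  3  4  5  6  7  7  7
 U  0  1  2  3  3  4  5  6  7  8  8
 U  0  1  2  3  3  4  5  6  7  8  9
 Y  0  1  2  3  3  4  5  6  7  8  9
dp[12][10] = 9. One LCS (by backtracking along matches): YYXUWWUUU.

9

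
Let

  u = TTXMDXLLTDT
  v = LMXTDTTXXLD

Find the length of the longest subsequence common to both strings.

6

Pick T (u #1, v #6); then T (u #2, v #7); then X (u #3, v #8); then X (u #6, v #9); then L (u #8, v #10); then D (u #10, v #11); all 6 characters appear in both, in order, and the DP table's final entry dp[11][11] is also 6, so no common subsequence is longer.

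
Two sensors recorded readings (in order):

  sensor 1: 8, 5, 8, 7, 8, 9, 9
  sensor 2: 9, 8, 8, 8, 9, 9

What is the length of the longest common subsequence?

5

Let dp[i][j] be the LCS length of the first i values of sensor 1 and the first j values of sensor 2. dp[i][j] = dp[i-1][j-1]+1 when the i-th and j-th values match, else max(dp[i-1][j], dp[i][j-1]).
    ·  9  8  8  8  9  9
 ·  0  0  0  0  0  0  0
 8  0  0  1  1  1  1  1
 5  0  0  1  1  1  1  1
 8  0  0  1  2  2  2  2
 7  0  0  1  2  2  2  2
 8  0  0  1  2  3  3  3
 9  0  1  1  2  3  4  4
 9  0  1  1  2  3  4  5
dp[7][6] = 5. One LCS (by backtracking along matches): 8, 8, 8, 9, 9.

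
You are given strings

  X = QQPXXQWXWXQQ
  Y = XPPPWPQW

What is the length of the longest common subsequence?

3

Let dp[i][j] be the LCS length of the first i characters of X and the first j characters of Y. dp[i][j] = dp[i-1][j-1]+1 when the i-th and j-th characters match, else max(dp[i-1][j], dp[i][j-1]).
    ·  X  P  P  P  W  P  Q  W
 ·  0  0  0  0  0  0  0  0  0
 Q  0  0  0  0  0  0  0  1  1
 Q  0  0  0  0  0  0  0  1  1
 P  0  0  1  1  1  1  1  1  1
 X  0  1  1  1  1  1  1  1  1
 X  0  1  1  1  1  1  1  1  1
 Q  0  1  1  1  1  1  1  2  2
 W  0  1  1  1  1  2  2  2  3
 X  0  1  1  1  1  2  2  2  3
 W  0  1  1  1  1  2  2  2  3
 X  0  1  1  1  1  2  2  2  3
 Q  0  1  1  1  1  2  2  3  3
 Q  0  1  1  1  1  2  2  3  3
dp[12][8] = 3. One LCS (by backtracking along matches): PQW.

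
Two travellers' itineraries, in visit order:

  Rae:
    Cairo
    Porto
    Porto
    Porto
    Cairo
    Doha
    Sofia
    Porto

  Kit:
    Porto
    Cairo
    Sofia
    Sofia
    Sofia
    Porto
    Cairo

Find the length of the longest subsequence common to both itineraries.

Match Porto (Rae #4, Kit #1); then Cairo (Rae #5, Kit #2); then Sofia (Rae #7, Kit #5); then Porto (Rae #8, Kit #6) — 4 stops in the same relative order in both. dp[8][7] = 4 confirms this is the maximum.

4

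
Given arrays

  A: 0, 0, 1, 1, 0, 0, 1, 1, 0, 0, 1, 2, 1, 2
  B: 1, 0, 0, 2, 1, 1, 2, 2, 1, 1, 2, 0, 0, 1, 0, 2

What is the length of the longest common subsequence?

10

Pick 0 at A[1]=B[2], 0 at A[2]=B[3], 1 at A[3]=B[5], 1 at A[4]=B[6], 1 at A[7]=B[9], 1 at A[8]=B[10], 0 at A[9]=B[12], 0 at A[10]=B[13], 1 at A[11]=B[14], 2 at A[14]=B[16]; all 10 values appear in both, in order, and the DP table's final entry dp[14][16] is also 10, so no common subsequence is longer.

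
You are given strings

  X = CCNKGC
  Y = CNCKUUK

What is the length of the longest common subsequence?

Taking C (X #1, Y #1), C (X #2, Y #3), K (X #4, Y #7) gives a common subsequence of length 3. The LCS DP gives dp[6][7] = 3, so this is optimal.

3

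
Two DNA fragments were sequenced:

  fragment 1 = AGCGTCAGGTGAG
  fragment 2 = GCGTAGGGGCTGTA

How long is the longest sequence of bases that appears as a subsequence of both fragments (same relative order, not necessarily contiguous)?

10

One common subsequence of length 10: G (fragment 1 #2, fragment 2 #1) → C (fragment 1 #3, fragment 2 #2) → G (fragment 1 #4, fragment 2 #3) → T (fragment 1 #5, fragment 2 #4) → A (fragment 1 #7, fragment 2 #5) → G (fragment 1 #8, fragment 2 #8) → G (fragment 1 #9, fragment 2 #9) → T (fragment 1 #10, fragment 2 #11) → G (fragment 1 #11, fragment 2 #12) → A (fragment 1 #12, fragment 2 #14). dp[13][14] = 10 confirms this is the maximum.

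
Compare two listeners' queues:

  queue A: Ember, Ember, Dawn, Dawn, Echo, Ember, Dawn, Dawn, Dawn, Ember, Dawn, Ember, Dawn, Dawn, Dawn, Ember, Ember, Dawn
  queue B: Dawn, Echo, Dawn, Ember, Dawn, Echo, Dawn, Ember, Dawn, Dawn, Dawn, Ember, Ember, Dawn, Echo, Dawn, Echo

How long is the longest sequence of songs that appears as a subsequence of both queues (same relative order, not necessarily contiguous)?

12

One common subsequence of length 12: Dawn at queue A[3]=queue B[1], Dawn at queue A[4]=queue B[3], Ember at queue A[6]=queue B[4], Dawn at queue A[7]=queue B[5], Dawn at queue A[11]=queue B[7], Ember at queue A[12]=queue B[8], Dawn at queue A[13]=queue B[9], Dawn at queue A[14]=queue B[10], Dawn at queue A[15]=queue B[11], Ember at queue A[16]=queue B[12], Ember at queue A[17]=queue B[13], Dawn at queue A[18]=queue B[16]. dp[18][17] = 12 confirms this is the maximum.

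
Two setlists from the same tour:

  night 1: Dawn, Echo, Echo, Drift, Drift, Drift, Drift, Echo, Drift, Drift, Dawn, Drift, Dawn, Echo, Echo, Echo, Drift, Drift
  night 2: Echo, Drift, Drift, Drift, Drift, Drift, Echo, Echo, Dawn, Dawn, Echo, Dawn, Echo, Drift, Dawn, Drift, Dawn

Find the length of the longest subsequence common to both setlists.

12

Pick Echo (night 1 #2, night 2 #1), then Drift (night 1 #4, night 2 #3), then Drift (night 1 #5, night 2 #4), then Drift (night 1 #6, night 2 #5), then Drift (night 1 #7, night 2 #6), then Echo (night 1 #8, night 2 #8), then Dawn (night 1 #11, night 2 #9), then Dawn (night 1 #13, night 2 #10), then Echo (night 1 #14, night 2 #11), then Echo (night 1 #16, night 2 #13), then Drift (night 1 #17, night 2 #14), then Drift (night 1 #18, night 2 #16); all 12 songs appear in both, in order. dp[18][17] = 12 confirms this is the maximum.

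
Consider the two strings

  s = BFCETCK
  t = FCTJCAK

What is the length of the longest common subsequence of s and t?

Let dp[i][j] be the LCS length of the first i characters of s and the first j characters of t. dp[i][j] = dp[i-1][j-1]+1 when the i-th and j-th characters match, else max(dp[i-1][j], dp[i][j-1]).
    ·  F  C  T  J  C  A  K
 ·  0  0  0  0  0  0  0  0
 B  0  0  0  0  0  0  0  0
 F  0  1  1  1  1  1  1  1
 C  0  1  2  2  2  2  2  2
 E  0  1  2  2  2  2  2  2
 T  0  1  2  3  3  3  3  3
 C  0  1  2  3  3  4  4  4
 K  0  1  2  3  3  4  4  5
dp[7][7] = 5. One LCS (by backtracking along matches): FCTCK.

5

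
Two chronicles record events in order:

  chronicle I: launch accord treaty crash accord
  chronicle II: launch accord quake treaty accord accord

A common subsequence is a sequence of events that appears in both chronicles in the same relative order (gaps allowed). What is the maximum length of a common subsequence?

4

One common subsequence of length 4: launch [1,1] → accord [2,2] → treaty [3,4] → accord [5,6], and the DP table's final entry dp[5][6] is also 4, so no common subsequence is longer.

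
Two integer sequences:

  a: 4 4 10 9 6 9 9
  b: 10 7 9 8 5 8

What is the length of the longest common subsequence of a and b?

2

Let dp[i][j] be the LCS length of the first i values of a and the first j values of b. dp[i][j] = dp[i-1][j-1]+1 when the i-th and j-th values match, else max(dp[i-1][j], dp[i][j-1]).
    · 10  7  9  8  5  8
 ·  0  0  0  0  0  0  0
 4  0  0  0  0  0  0  0
 4  0  0  0  0  0  0  0
10  0  1  1  1  1  1  1
 9  0  1  1  2  2  2  2
 6  0  1  1  2  2  2  2
 9  0  1  1  2  2  2  2
 9  0  1  1  2  2  2  2
dp[7][6] = 2. One LCS (by backtracking along matches): 10, 9.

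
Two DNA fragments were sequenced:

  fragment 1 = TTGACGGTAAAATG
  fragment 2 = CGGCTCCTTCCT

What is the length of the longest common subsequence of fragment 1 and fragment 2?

5

One common subsequence of length 5: C (fragment 1 #5, fragment 2 #1), G (fragment 1 #6, fragment 2 #2), G (fragment 1 #7, fragment 2 #3), T (fragment 1 #8, fragment 2 #9), T (fragment 1 #13, fragment 2 #12), and the DP table's final entry dp[14][12] is also 5, so no common subsequence is longer.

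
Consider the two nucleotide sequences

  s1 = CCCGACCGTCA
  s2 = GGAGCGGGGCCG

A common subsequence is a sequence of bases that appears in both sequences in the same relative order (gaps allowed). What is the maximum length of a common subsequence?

Let dp[i][j] be the LCS length of the first i bases of s1 and the first j bases of s2. dp[i][j] = dp[i-1][j-1]+1 when the i-th and j-th bases match, else max(dp[i-1][j], dp[i][j-1]).
    ·  G  G  A  G  C  G  G  G  G  C  C  G
 ·  0  0  0  0  0  0  0  0  0  0  0  0  0
 C  0  0  0  0  0  1  1  1  1  1  1  1  1
 C  0  0  0  0  0  1  1  1  1  1  2  2  2
 C  0  0  0  0  0  1  1  1  1  1  2  3  3
 G  0  1  1  1  1  1  2  2  2  2  2  3  4
 A  0  1  1  2  2  2  2  2  2  2  2  3  4
 C  0  1  1  2  2  3  3  3  3  3  3  3  4
 C  0  1  1  2  2  3  3  3  3  3  4  4  4
 G  0  1  2  2  3  3  4  4  4  4  4  4  5
 T  0  1  2  2  3  3  4  4  4  4  4  4  5
 C  0  1  2  2  3  4  4  4  4  4  5  5  5
 A  0  1  2  3  3  4  4  4  4  4  5  5  5
dp[11][12] = 5. One LCS (by backtracking along matches): CGCCG.

5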